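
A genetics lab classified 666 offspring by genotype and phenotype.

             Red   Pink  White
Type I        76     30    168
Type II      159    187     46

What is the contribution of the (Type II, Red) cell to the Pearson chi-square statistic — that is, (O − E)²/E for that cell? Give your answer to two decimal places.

3.09

Row total (Type II) = 392; column total (Red) = 235; N = 666.
Expected count E = 392 × 235 / 666 = 138.318.
Contribution = (O − E)²/E = (159 − 138.318)² / 138.318 = 3.09.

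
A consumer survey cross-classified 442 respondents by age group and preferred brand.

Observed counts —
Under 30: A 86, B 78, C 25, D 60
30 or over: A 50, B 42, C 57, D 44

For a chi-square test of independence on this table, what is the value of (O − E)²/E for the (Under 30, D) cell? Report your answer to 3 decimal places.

Row total (Under 30) = 249; column total (D) = 104; N = 442.
Expected count E = 249 × 104 / 442 = 58.5882.
Contribution = (O − E)²/E = (60 − 58.5882)² / 58.5882 = 0.034.

0.034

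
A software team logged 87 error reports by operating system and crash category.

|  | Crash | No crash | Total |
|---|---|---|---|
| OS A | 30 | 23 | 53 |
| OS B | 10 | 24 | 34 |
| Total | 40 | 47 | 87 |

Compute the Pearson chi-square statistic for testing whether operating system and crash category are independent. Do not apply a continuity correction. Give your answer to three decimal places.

Grand total N = 87.
Expected counts (row total × column total / N):
  OS A, Crash: 53×40/87 = 24.3678
  OS A, No crash: 53×47/87 = 28.6322
  OS B, Crash: 34×40/87 = 15.6322
  OS B, No crash: 34×47/87 = 18.3678
Contributions (O − E)²/E:
  (30 − 24.3678)²/24.3678 = 1.3018
  (23 − 28.6322)²/28.6322 = 1.1079
  (10 − 15.6322)²/15.6322 = 2.0293
  (24 − 18.3678)²/18.3678 = 1.7270
χ² = 1.3018 + 1.1079 + 2.0293 + 1.7270 = 6.166

6.166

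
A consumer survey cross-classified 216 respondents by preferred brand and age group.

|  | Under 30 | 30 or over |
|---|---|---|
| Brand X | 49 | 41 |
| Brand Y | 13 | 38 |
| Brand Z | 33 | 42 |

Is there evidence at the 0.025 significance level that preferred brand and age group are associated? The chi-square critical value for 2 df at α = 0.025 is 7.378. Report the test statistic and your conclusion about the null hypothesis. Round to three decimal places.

11.077; reject H₀

Row totals: 90, 51, 75. Column totals: 95, 121. Grand total N = 216.
Expected counts (row total × column total / N):
  Brand X, Under 30: 90×95/216 = 39.5833
  Brand X, 30 or over: 90×121/216 = 50.4167
  Brand Y, Under 30: 51×95/216 = 22.4306
  Brand Y, 30 or over: 51×121/216 = 28.5694
  Brand Z, Under 30: 75×95/216 = 32.9861
  Brand Z, 30 or over: 75×121/216 = 42.0139
Contributions (O − E)²/E:
  (49 − 39.5833)²/39.5833 = 2.2402
  (41 − 50.4167)²/50.4167 = 1.7588
  (13 − 22.4306)²/22.4306 = 3.9650
  (38 − 28.5694)²/28.5694 = 3.1130
  (33 − 32.9861)²/32.9861 = 0.0000
  (42 − 42.0139)²/42.0139 = 0.0000
χ² = 2.2402 + 1.7588 + 3.9650 + 3.1130 + 0.0000 + 0.0000 = 11.077
df = (3−1)(2−1) = 2. Since 11.077 > 7.378, reject the null hypothesis of independence at α = 0.025.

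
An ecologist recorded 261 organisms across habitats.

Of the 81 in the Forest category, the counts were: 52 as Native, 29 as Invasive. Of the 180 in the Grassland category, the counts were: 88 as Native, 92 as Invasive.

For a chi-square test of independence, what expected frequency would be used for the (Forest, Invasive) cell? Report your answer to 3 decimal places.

37.552

Row total (Forest) = 81; column total (Invasive) = 121; grand total N = 261.
Expected count = (row total × column total) / N = 81 × 121 / 261 = 37.552.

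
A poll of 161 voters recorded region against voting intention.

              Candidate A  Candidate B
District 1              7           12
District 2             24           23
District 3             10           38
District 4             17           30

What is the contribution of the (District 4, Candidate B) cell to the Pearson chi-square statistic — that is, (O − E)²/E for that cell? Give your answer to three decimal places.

Row total (District 4) = 47; column total (Candidate B) = 103; N = 161.
Expected count E = 47 × 103 / 161 = 30.0683.
Contribution = (O − E)²/E = (30 − 30.0683)² / 30.0683 = 0.000.

0.000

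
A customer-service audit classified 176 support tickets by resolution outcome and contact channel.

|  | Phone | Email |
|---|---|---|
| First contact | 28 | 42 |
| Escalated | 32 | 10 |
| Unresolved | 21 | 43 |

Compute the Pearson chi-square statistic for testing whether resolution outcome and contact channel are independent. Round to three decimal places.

Row totals: 70, 42, 64. Column totals: 81, 95. Grand total N = 176.
Expected counts (row total × column total / N):
  First contact, Phone: 70×81/176 = 32.21591
  First contact, Email: 70×95/176 = 37.78409
  Escalated, Phone: 42×81/176 = 19.32955
  Escalated, Email: 42×95/176 = 22.67045
  Unresolved, Phone: 64×81/176 = 29.45455
  Unresolved, Email: 64×95/176 = 34.54545
Contributions (O − E)²/E:
  (28 − 32.21591)²/32.21591 = 0.5517
  (42 − 37.78409)²/37.78409 = 0.4704
  (32 − 19.32955)²/19.32955 = 8.3054
  (10 − 22.67045)²/22.67045 = 7.0815
  (21 − 29.45455)²/29.45455 = 2.4268
  (43 − 34.54545)²/34.54545 = 2.0691
χ² = 0.5517 + 0.4704 + 8.3054 + 7.0815 + 2.4268 + 2.0691 = 20.905

20.905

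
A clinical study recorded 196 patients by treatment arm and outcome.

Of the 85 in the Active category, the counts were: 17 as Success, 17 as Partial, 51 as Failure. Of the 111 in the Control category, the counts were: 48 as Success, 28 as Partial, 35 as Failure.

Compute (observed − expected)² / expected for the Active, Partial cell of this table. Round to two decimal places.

Row total (Active) = 85; column total (Partial) = 45; N = 196.
Expected count E = 85 × 45 / 196 = 19.515.
Contribution = (O − E)²/E = (17 − 19.515)² / 19.515 = 0.32.

0.32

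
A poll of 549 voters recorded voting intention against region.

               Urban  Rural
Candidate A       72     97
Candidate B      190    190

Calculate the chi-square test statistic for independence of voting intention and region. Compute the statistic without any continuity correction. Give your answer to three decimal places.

2.565

Row totals: 169, 380. Column totals: 262, 287. Grand total N = 549.
Expected counts (row total × column total / N):
  Candidate A, Urban: 169×262/549 = 80.6521
  Candidate A, Rural: 169×287/549 = 88.3479
  Candidate B, Urban: 380×262/549 = 181.3479
  Candidate B, Rural: 380×287/549 = 198.6521
Contributions (O − E)²/E:
  (72 − 80.6521)²/80.6521 = 0.9282
  (97 − 88.3479)²/88.3479 = 0.8473
  (190 − 181.3479)²/181.3479 = 0.4128
  (190 − 198.6521)²/198.6521 = 0.3768
χ² = 0.9282 + 0.8473 + 0.4128 + 0.3768 = 2.565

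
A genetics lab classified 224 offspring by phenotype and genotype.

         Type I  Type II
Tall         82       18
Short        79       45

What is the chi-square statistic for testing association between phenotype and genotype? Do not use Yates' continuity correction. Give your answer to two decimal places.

9.16

Row totals: 100, 124. Column totals: 161, 63. Grand total N = 224.
Expected counts (row total × column total / N):
  Tall, Type I: 100×161/224 = 71.875
  Tall, Type II: 100×63/224 = 28.125
  Short, Type I: 124×161/224 = 89.125
  Short, Type II: 124×63/224 = 34.875
Contributions (O − E)²/E:
  (82 − 71.875)²/71.875 = 1.4263
  (18 − 28.125)²/28.125 = 3.6450
  (79 − 89.125)²/89.125 = 1.1502
  (45 − 34.875)²/34.875 = 2.9395
χ² = 1.4263 + 3.6450 + 1.1502 + 2.9395 = 9.16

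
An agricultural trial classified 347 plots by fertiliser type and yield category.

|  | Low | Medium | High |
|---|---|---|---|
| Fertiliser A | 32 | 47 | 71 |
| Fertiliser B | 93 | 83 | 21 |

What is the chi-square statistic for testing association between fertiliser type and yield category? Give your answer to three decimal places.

61.677

Row totals: 150, 197. Column totals: 125, 130, 92. Grand total N = 347.
Expected counts (row total × column total / N):
  Fertiliser A, Low: 150×125/347 = 54.03458
  Fertiliser A, Medium: 150×130/347 = 56.19597
  Fertiliser A, High: 150×92/347 = 39.76945
  Fertiliser B, Low: 197×125/347 = 70.96542
  Fertiliser B, Medium: 197×130/347 = 73.80403
  Fertiliser B, High: 197×92/347 = 52.23055
Contributions (O − E)²/E:
  (32 − 54.03458)²/54.03458 = 8.9854
  (47 − 56.19597)²/56.19597 = 1.5048
  (71 − 39.76945)²/39.76945 = 24.5250
  (93 − 70.96542)²/70.96542 = 6.8417
  (83 − 73.80403)²/73.80403 = 1.1458
  (21 − 52.23055)²/52.23055 = 18.6739
χ² = 8.9854 + 1.5048 + 24.5250 + 6.8417 + 1.1458 + 18.6739 = 61.677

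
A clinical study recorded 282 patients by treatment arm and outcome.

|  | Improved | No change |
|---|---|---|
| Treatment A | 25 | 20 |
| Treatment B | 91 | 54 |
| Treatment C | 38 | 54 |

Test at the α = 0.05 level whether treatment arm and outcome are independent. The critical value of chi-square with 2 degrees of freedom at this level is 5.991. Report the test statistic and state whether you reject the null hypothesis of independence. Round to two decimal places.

Row totals: 45, 145, 92. Column totals: 154, 128. Grand total N = 282.
Expected counts (row total × column total / N):
  Treatment A, Improved: 45×154/282 = 24.574
  Treatment A, No change: 45×128/282 = 20.426
  Treatment B, Improved: 145×154/282 = 79.184
  Treatment B, No change: 145×128/282 = 65.816
  Treatment C, Improved: 92×154/282 = 50.241
  Treatment C, No change: 92×128/282 = 41.759
Contributions (O − E)²/E:
  (25 − 24.574)²/24.574 = 0.0074
  (20 − 20.426)²/20.426 = 0.0089
  (91 − 79.184)²/79.184 = 1.7632
  (54 − 65.816)²/65.816 = 2.1213
  (38 − 50.241)²/50.241 = 2.9825
  (54 − 41.759)²/41.759 = 3.5883
χ² = 0.0074 + 0.0089 + 1.7632 + 2.1213 + 2.9825 + 3.5883 = 10.47
df = (3−1)(2−1) = 2. Since 10.47 > 5.991, reject the null hypothesis of independence at α = 0.05.

10.47; reject H₀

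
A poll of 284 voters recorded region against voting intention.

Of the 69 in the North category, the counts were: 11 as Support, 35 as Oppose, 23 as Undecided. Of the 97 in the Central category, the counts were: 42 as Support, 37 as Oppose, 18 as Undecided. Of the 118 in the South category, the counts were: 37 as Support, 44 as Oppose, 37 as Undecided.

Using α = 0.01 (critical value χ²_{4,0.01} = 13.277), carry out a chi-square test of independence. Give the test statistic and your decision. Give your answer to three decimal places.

Row totals: 69, 97, 118. Column totals: 90, 116, 78. Grand total N = 284.
Expected counts (row total × column total / N):
  North, Support: 69×90/284 = 21.8662
  North, Oppose: 69×116/284 = 28.1831
  North, Undecided: 69×78/284 = 18.9507
  Central, Support: 97×90/284 = 30.7394
  Central, Oppose: 97×116/284 = 39.6197
  Central, Undecided: 97×78/284 = 26.6408
  South, Support: 118×90/284 = 37.3944
  South, Oppose: 118×116/284 = 48.1972
  South, Undecided: 118×78/284 = 32.4085
Contributions (O − E)²/E:
  (11 − 21.8662)²/21.8662 = 5.3999
  (35 − 28.1831)²/28.1831 = 1.6489
  (23 − 18.9507)²/18.9507 = 0.8652
  (42 − 30.7394)²/30.7394 = 4.1250
  (37 − 39.6197)²/39.6197 = 0.1732
  (18 − 26.6408)²/26.6408 = 2.8026
  (37 − 37.3944)²/37.3944 = 0.0042
  (44 − 48.1972)²/48.1972 = 0.3655
  (37 − 32.4085)²/32.4085 = 0.6505
χ² = 5.3999 + 1.6489 + 0.8652 + 4.1250 + 0.1732 + 2.8026 + 0.0042 + 0.3655 + 0.6505 = 16.035
df = (3−1)(3−1) = 4. Since 16.035 > 13.277, reject the null hypothesis of independence at α = 0.01.

16.035; reject H₀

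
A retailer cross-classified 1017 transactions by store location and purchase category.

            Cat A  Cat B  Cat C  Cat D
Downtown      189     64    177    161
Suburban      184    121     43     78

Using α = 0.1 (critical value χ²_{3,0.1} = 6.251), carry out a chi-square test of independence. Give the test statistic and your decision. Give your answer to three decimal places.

Row totals: 591, 426. Column totals: 373, 185, 220, 239. Grand total N = 1017.
Expected counts (row total × column total / N):
  Downtown, Cat A: 591×373/1017 = 216.7581
  Downtown, Cat B: 591×185/1017 = 107.5074
  Downtown, Cat C: 591×220/1017 = 127.8466
  Downtown, Cat D: 591×239/1017 = 138.8879
  Suburban, Cat A: 426×373/1017 = 156.2419
  Suburban, Cat B: 426×185/1017 = 77.4926
  Suburban, Cat C: 426×220/1017 = 92.1534
  Suburban, Cat D: 426×239/1017 = 100.1121
Contributions (O − E)²/E:
  (189 − 216.7581)²/216.7581 = 3.5547
  (64 − 107.5074)²/107.5074 = 17.6071
  (177 − 127.8466)²/127.8466 = 18.8981
  (161 − 138.8879)²/138.8879 = 3.5204
  (184 − 156.2419)²/156.2419 = 4.9315
  (121 − 77.4926)²/77.4926 = 24.4268
  (43 − 92.1534)²/92.1534 = 26.2178
  (78 − 100.1121)²/100.1121 = 4.8840
χ² = 3.5547 + 17.6071 + 18.8981 + 3.5204 + 4.9315 + 24.4268 + 26.2178 + 4.8840 = 104.040
df = (2−1)(4−1) = 3. Since 104.040 > 6.251, reject the null hypothesis of independence at α = 0.1.

104.040; reject H₀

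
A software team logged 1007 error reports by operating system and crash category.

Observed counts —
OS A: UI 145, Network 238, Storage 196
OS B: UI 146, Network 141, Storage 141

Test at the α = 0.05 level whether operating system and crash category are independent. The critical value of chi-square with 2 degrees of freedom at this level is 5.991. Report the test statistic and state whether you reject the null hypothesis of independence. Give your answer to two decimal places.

11.42; reject H₀

Row totals: 579, 428. Column totals: 291, 379, 337. Grand total N = 1007.
Expected counts (row total × column total / N):
  OS A, UI: 579×291/1007 = 167.318
  OS A, Network: 579×379/1007 = 217.916
  OS A, Storage: 579×337/1007 = 193.767
  OS B, UI: 428×291/1007 = 123.682
  OS B, Network: 428×379/1007 = 161.084
  OS B, Storage: 428×337/1007 = 143.233
Contributions (O − E)²/E:
  (145 − 167.318)²/167.318 = 2.9769
  (238 − 217.916)²/217.916 = 1.8510
  (196 − 193.767)²/193.767 = 0.0257
  (146 − 123.682)²/123.682 = 4.0272
  (141 − 161.084)²/161.084 = 2.5041
  (141 − 143.233)²/143.233 = 0.0348
χ² = 2.9769 + 1.8510 + 0.0257 + 4.0272 + 2.5041 + 0.0348 = 11.42
df = (2−1)(3−1) = 2. Since 11.42 > 5.991, reject the null hypothesis of independence at α = 0.05.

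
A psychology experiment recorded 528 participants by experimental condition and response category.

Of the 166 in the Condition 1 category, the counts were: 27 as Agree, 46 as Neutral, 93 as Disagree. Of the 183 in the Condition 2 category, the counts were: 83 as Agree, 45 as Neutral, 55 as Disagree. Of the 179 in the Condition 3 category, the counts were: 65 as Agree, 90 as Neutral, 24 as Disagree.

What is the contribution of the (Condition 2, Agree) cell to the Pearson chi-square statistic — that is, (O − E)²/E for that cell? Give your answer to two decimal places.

Row total (Condition 2) = 183; column total (Agree) = 175; N = 528.
Expected count E = 183 × 175 / 528 = 60.653.
Contribution = (O − E)²/E = (83 − 60.653)² / 60.653 = 8.23.

8.23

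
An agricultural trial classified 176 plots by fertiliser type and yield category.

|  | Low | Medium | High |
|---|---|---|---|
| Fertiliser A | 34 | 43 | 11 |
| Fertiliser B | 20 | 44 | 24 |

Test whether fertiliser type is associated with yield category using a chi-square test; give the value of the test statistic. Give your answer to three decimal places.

Row totals: 88, 88. Column totals: 54, 87, 35. Grand total N = 176.
Expected counts (row total × column total / N):
  Fertiliser A, Low: 88×54/176 = 27.0000
  Fertiliser A, Medium: 88×87/176 = 43.5000
  Fertiliser A, High: 88×35/176 = 17.5000
  Fertiliser B, Low: 88×54/176 = 27.0000
  Fertiliser B, Medium: 88×87/176 = 43.5000
  Fertiliser B, High: 88×35/176 = 17.5000
Contributions (O − E)²/E:
  (34 − 27.0000)²/27.0000 = 1.8148
  (43 − 43.5000)²/43.5000 = 0.0057
  (11 − 17.5000)²/17.5000 = 2.4143
  (20 − 27.0000)²/27.0000 = 1.8148
  (44 − 43.5000)²/43.5000 = 0.0057
  (24 − 17.5000)²/17.5000 = 2.4143
χ² = 1.8148 + 0.0057 + 2.4143 + 1.8148 + 0.0057 + 2.4143 = 8.470

8.470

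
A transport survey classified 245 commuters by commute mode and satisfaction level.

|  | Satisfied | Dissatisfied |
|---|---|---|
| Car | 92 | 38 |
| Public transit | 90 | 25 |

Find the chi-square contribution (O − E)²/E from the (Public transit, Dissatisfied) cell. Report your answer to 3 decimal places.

0.707

Row total (Public transit) = 115; column total (Dissatisfied) = 63; N = 245.
Expected count E = 115 × 63 / 245 = 29.5714.
Contribution = (O − E)²/E = (25 − 29.5714)² / 29.5714 = 0.707.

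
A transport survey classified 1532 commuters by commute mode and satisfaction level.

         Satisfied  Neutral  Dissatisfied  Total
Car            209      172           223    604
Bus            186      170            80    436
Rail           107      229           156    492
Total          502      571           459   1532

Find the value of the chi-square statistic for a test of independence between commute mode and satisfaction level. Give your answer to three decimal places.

85.996

Grand total N = 1532.
Expected counts (row total × column total / N):
  Car, Satisfied: 604×502/1532 = 197.9164
  Car, Neutral: 604×571/1532 = 225.1201
  Car, Dissatisfied: 604×459/1532 = 180.9634
  Bus, Satisfied: 436×502/1532 = 142.8668
  Bus, Neutral: 436×571/1532 = 162.5039
  Bus, Dissatisfied: 436×459/1532 = 130.6292
  Rail, Satisfied: 492×502/1532 = 161.2167
  Rail, Neutral: 492×571/1532 = 183.3760
  Rail, Dissatisfied: 492×459/1532 = 147.4073
Contributions (O − E)²/E:
  (209 − 197.9164)²/197.9164 = 0.6207
  (172 − 225.1201)²/225.1201 = 12.5344
  (223 − 180.9634)²/180.9634 = 9.7648
  (186 − 142.8668)²/142.8668 = 13.0224
  (170 − 162.5039)²/162.5039 = 0.3458
  (80 − 130.6292)²/130.6292 = 19.6228
  (107 − 161.2167)²/161.2167 = 18.2329
  (229 − 183.3760)²/183.3760 = 11.3513
  (156 − 147.4073)²/147.4073 = 0.5009
χ² = 0.6207 + 12.5344 + 9.7648 + 13.0224 + 0.3458 + 19.6228 + 18.2329 + 11.3513 + 0.5009 = 85.996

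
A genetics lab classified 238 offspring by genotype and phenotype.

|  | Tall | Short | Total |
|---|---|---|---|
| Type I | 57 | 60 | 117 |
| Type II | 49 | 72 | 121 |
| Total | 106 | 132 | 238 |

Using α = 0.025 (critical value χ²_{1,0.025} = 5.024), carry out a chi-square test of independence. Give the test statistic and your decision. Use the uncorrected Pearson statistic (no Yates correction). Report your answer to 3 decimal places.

Grand total N = 238.
Expected counts (row total × column total / N):
  Type I, Tall: 117×106/238 = 52.1092
  Type I, Short: 117×132/238 = 64.8908
  Type II, Tall: 121×106/238 = 53.8908
  Type II, Short: 121×132/238 = 67.1092
Contributions (O − E)²/E:
  (57 − 52.1092)²/52.1092 = 0.4590
  (60 − 64.8908)²/64.8908 = 0.3686
  (49 − 53.8908)²/53.8908 = 0.4439
  (72 − 67.1092)²/67.1092 = 0.3564
χ² = 0.4590 + 0.3686 + 0.4439 + 0.3564 = 1.628
df = (2−1)(2−1) = 1. Since 1.628 < 5.024, fail to reject the null hypothesis of independence at α = 0.025.

1.628; fail to reject H₀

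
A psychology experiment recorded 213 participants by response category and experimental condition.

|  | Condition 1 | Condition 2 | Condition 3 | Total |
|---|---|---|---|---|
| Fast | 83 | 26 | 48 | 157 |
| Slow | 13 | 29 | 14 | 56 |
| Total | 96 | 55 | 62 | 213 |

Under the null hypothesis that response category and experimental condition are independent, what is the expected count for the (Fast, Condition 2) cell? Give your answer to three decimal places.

40.540

Row total (Fast) = 157; column total (Condition 2) = 55; grand total N = 213.
Expected count = (row total × column total) / N = 157 × 55 / 213 = 40.540.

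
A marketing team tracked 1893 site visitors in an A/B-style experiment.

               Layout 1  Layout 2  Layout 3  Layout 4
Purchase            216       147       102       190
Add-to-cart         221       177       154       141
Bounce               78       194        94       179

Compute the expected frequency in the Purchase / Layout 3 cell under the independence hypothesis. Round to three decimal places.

121.104

Row total (Purchase) = 655; column total (Layout 3) = 350; grand total N = 1893.
Expected count = (row total × column total) / N = 655 × 350 / 1893 = 121.104.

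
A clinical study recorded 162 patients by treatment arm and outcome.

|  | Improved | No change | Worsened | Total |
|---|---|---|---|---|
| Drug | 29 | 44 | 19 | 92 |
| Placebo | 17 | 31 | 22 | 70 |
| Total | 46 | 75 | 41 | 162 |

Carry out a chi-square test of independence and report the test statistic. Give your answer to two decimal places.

2.66

Grand total N = 162.
Expected counts (row total × column total / N):
  Drug, Improved: 92×46/162 = 26.1235
  Drug, No change: 92×75/162 = 42.5926
  Drug, Worsened: 92×41/162 = 23.2840
  Placebo, Improved: 70×46/162 = 19.8765
  Placebo, No change: 70×75/162 = 32.4074
  Placebo, Worsened: 70×41/162 = 17.7160
Contributions (O − E)²/E:
  (29 − 26.1235)²/26.1235 = 0.3167
  (44 − 42.5926)²/42.5926 = 0.0465
  (19 − 23.2840)²/23.2840 = 0.7882
  (17 − 19.8765)²/19.8765 = 0.4163
  (31 − 32.4074)²/32.4074 = 0.0611
  (22 − 17.7160)²/17.7160 = 1.0359
χ² = 0.3167 + 0.0465 + 0.7882 + 0.4163 + 0.0611 + 1.0359 = 2.66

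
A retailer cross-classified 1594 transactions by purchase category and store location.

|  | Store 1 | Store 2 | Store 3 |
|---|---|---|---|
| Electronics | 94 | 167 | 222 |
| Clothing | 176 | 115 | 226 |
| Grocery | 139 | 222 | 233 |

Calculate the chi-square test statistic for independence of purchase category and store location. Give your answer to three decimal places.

47.507

Row totals: 483, 517, 594. Column totals: 409, 504, 681. Grand total N = 1594.
Expected counts (row total × column total / N):
  Electronics, Store 1: 483×409/1594 = 123.9316
  Electronics, Store 2: 483×504/1594 = 152.7177
  Electronics, Store 3: 483×681/1594 = 206.3507
  Clothing, Store 1: 517×409/1594 = 132.6556
  Clothing, Store 2: 517×504/1594 = 163.4680
  Clothing, Store 3: 517×681/1594 = 220.8764
  Grocery, Store 1: 594×409/1594 = 152.4128
  Grocery, Store 2: 594×504/1594 = 187.8143
  Grocery, Store 3: 594×681/1594 = 253.7729
Contributions (O − E)²/E:
  (94 − 123.9316)²/123.9316 = 7.2290
  (167 − 152.7177)²/152.7177 = 1.3357
  (222 − 206.3507)²/206.3507 = 1.1868
  (176 − 132.6556)²/132.6556 = 14.1625
  (115 − 163.4680)²/163.4680 = 14.3707
  (226 − 220.8764)²/220.8764 = 0.1189
  (139 − 152.4128)²/152.4128 = 1.1804
  (222 − 187.8143)²/187.8143 = 6.2224
  (233 − 253.7729)²/253.7729 = 1.7004
χ² = 7.2290 + 1.3357 + 1.1868 + 14.1625 + 14.3707 + 0.1189 + 1.1804 + 6.2224 + 1.7004 = 47.507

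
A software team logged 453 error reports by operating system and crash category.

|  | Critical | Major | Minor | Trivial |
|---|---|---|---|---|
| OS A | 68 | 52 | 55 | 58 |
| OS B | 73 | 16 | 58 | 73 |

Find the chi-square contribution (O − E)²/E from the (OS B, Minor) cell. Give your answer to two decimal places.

0.18

Row total (OS B) = 220; column total (Minor) = 113; N = 453.
Expected count E = 220 × 113 / 453 = 54.879.
Contribution = (O − E)²/E = (58 − 54.879)² / 54.879 = 0.18.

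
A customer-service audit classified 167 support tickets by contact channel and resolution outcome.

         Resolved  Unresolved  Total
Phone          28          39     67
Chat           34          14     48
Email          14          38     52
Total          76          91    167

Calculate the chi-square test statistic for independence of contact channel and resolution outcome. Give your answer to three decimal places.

Grand total N = 167.
Expected counts (row total × column total / N):
  Phone, Resolved: 67×76/167 = 30.4910
  Phone, Unresolved: 67×91/167 = 36.5090
  Chat, Resolved: 48×76/167 = 21.8443
  Chat, Unresolved: 48×91/167 = 26.1557
  Email, Resolved: 52×76/167 = 23.6647
  Email, Unresolved: 52×91/167 = 28.3353
Contributions (O − E)²/E:
  (28 − 30.4910)²/30.4910 = 0.2035
  (39 − 36.5090)²/36.5090 = 0.1700
  (34 − 21.8443)²/21.8443 = 6.7643
  (14 − 26.1557)²/26.1557 = 5.6493
  (14 − 23.6647)²/23.6647 = 3.9471
  (38 − 28.3353)²/28.3353 = 3.2965
χ² = 0.2035 + 0.1700 + 6.7643 + 5.6493 + 3.9471 + 3.2965 = 20.031

20.031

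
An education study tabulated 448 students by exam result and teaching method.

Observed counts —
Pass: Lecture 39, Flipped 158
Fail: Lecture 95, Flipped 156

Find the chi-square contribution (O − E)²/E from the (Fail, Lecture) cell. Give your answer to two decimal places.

5.29

Row total (Fail) = 251; column total (Lecture) = 134; N = 448.
Expected count E = 251 × 134 / 448 = 75.0759.
Contribution = (O − E)²/E = (95 − 75.0759)² / 75.0759 = 5.29.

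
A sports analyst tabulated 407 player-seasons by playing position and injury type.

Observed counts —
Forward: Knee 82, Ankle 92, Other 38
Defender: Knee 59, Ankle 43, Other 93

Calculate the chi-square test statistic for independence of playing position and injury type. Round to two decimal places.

Row totals: 212, 195. Column totals: 141, 135, 131. Grand total N = 407.
Expected counts (row total × column total / N):
  Forward, Knee: 212×141/407 = 73.445
  Forward, Ankle: 212×135/407 = 70.319
  Forward, Other: 212×131/407 = 68.236
  Defender, Knee: 195×141/407 = 67.555
  Defender, Ankle: 195×135/407 = 64.681
  Defender, Other: 195×131/407 = 62.764
Contributions (O − E)²/E:
  (82 − 73.445)²/73.445 = 0.9965
  (92 − 70.319)²/70.319 = 6.6848
  (38 − 68.236)²/68.236 = 13.3979
  (59 − 67.555)²/67.555 = 1.0834
  (43 − 64.681)²/64.681 = 7.2674
  (93 − 62.764)²/62.764 = 14.5659
χ² = 0.9965 + 6.6848 + 13.3979 + 1.0834 + 7.2674 + 14.5659 = 44.00

44.00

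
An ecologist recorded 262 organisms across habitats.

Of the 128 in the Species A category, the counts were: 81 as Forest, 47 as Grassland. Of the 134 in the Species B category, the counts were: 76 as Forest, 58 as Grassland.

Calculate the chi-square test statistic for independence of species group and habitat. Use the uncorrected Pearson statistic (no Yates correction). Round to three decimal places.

1.175

Row totals: 128, 134. Column totals: 157, 105. Grand total N = 262.
Expected counts (row total × column total / N):
  Species A, Forest: 128×157/262 = 76.7023
  Species A, Grassland: 128×105/262 = 51.2977
  Species B, Forest: 134×157/262 = 80.2977
  Species B, Grassland: 134×105/262 = 53.7023
Contributions (O − E)²/E:
  (81 − 76.7023)²/76.7023 = 0.2408
  (47 − 51.2977)²/51.2977 = 0.3601
  (76 − 80.2977)²/80.2977 = 0.2300
  (58 − 53.7023)²/53.7023 = 0.3439
χ² = 0.2408 + 0.3601 + 0.2300 + 0.3439 = 1.175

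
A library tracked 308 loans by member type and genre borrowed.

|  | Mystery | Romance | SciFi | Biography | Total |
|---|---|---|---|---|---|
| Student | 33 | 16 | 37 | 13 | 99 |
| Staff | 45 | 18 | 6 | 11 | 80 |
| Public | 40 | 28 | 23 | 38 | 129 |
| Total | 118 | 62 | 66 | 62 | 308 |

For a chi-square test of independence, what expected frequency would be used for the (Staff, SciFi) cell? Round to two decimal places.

17.14

Row total (Staff) = 80; column total (SciFi) = 66; grand total N = 308.
Expected count = (row total × column total) / N = 80 × 66 / 308 = 17.14.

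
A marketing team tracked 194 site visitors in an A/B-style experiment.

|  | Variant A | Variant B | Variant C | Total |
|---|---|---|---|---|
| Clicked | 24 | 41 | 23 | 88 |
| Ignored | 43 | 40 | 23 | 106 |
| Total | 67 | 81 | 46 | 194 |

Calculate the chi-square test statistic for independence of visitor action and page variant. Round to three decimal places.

Grand total N = 194.
Expected counts (row total × column total / N):
  Clicked, Variant A: 88×67/194 = 30.3918
  Clicked, Variant B: 88×81/194 = 36.7423
  Clicked, Variant C: 88×46/194 = 20.8660
  Ignored, Variant A: 106×67/194 = 36.6082
  Ignored, Variant B: 106×81/194 = 44.2577
  Ignored, Variant C: 106×46/194 = 25.1340
Contributions (O − E)²/E:
  (24 − 30.3918)²/30.3918 = 1.3443
  (41 − 36.7423)²/36.7423 = 0.4934
  (23 − 20.8660)²/20.8660 = 0.2182
  (43 − 36.6082)²/36.6082 = 1.1160
  (40 − 44.2577)²/44.2577 = 0.4096
  (23 − 25.1340)²/25.1340 = 0.1812
χ² = 1.3443 + 0.4934 + 0.2182 + 1.1160 + 0.4096 + 0.1812 = 3.763

3.763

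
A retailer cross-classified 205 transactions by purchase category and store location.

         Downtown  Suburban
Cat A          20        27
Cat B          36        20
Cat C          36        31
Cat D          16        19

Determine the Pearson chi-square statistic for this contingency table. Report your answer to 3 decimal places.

Row totals: 47, 56, 67, 35. Column totals: 108, 97. Grand total N = 205.
Expected counts (row total × column total / N):
  Cat A, Downtown: 47×108/205 = 24.7610
  Cat A, Suburban: 47×97/205 = 22.2390
  Cat B, Downtown: 56×108/205 = 29.5024
  Cat B, Suburban: 56×97/205 = 26.4976
  Cat C, Downtown: 67×108/205 = 35.2976
  Cat C, Suburban: 67×97/205 = 31.7024
  Cat D, Downtown: 35×108/205 = 18.4390
  Cat D, Suburban: 35×97/205 = 16.5610
Contributions (O − E)²/E:
  (20 − 24.7610)²/24.7610 = 0.9154
  (27 − 22.2390)²/22.2390 = 1.0193
  (36 − 29.5024)²/29.5024 = 1.4310
  (20 − 26.4976)²/26.4976 = 1.5933
  (36 − 35.2976)²/35.2976 = 0.0140
  (31 − 31.7024)²/31.7024 = 0.0156
  (16 − 18.4390)²/18.4390 = 0.3226
  (19 − 16.5610)²/16.5610 = 0.3592
χ² = 0.9154 + 1.0193 + 1.4310 + 1.5933 + 0.0140 + 0.0156 + 0.3226 + 0.3592 = 5.670

5.670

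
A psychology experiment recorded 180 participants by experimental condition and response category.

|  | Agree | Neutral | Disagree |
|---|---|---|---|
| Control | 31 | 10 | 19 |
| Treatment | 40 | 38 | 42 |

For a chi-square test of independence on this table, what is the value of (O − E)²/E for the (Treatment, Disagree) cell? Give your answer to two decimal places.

0.04

Row total (Treatment) = 120; column total (Disagree) = 61; N = 180.
Expected count E = 120 × 61 / 180 = 40.667.
Contribution = (O − E)²/E = (42 − 40.667)² / 40.667 = 0.04.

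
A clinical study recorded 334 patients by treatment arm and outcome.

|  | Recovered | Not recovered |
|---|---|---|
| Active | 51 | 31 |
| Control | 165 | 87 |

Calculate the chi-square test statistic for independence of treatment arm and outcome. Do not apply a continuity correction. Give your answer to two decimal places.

0.29

Row totals: 82, 252. Column totals: 216, 118. Grand total N = 334.
Expected counts (row total × column total / N):
  Active, Recovered: 82×216/334 = 53.030
  Active, Not recovered: 82×118/334 = 28.970
  Control, Recovered: 252×216/334 = 162.970
  Control, Not recovered: 252×118/334 = 89.030
Contributions (O − E)²/E:
  (51 − 53.030)²/53.030 = 0.0777
  (31 − 28.970)²/28.970 = 0.1422
  (165 − 162.970)²/162.970 = 0.0253
  (87 − 89.030)²/89.030 = 0.0463
χ² = 0.0777 + 0.1422 + 0.0253 + 0.0463 = 0.29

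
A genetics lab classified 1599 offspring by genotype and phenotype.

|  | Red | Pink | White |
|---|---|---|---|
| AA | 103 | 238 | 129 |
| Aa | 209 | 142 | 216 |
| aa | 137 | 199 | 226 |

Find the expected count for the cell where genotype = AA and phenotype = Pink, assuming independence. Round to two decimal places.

Row total (AA) = 470; column total (Pink) = 579; grand total N = 1599.
Expected count = (row total × column total) / N = 470 × 579 / 1599 = 170.19.

170.19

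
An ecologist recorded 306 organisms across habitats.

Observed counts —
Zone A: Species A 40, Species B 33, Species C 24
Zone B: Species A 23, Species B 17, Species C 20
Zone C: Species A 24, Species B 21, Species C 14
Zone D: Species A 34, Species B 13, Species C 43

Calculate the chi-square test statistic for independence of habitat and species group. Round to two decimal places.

18.19

Row totals: 97, 60, 59, 90. Column totals: 121, 84, 101. Grand total N = 306.
Expected counts (row total × column total / N):
  Zone A, Species A: 97×121/306 = 38.356
  Zone A, Species B: 97×84/306 = 26.627
  Zone A, Species C: 97×101/306 = 32.016
  Zone B, Species A: 60×121/306 = 23.725
  Zone B, Species B: 60×84/306 = 16.471
  Zone B, Species C: 60×101/306 = 19.804
  Zone C, Species A: 59×121/306 = 23.330
  Zone C, Species B: 59×84/306 = 16.196
  Zone C, Species C: 59×101/306 = 19.474
  Zone D, Species A: 90×121/306 = 35.588
  Zone D, Species B: 90×84/306 = 24.706
  Zone D, Species C: 90×101/306 = 29.706
Contributions (O − E)²/E:
  (40 − 38.356)²/38.356 = 0.0705
  (33 − 26.627)²/26.627 = 1.5253
  (24 − 32.016)²/32.016 = 2.0070
  (23 − 23.725)²/23.725 = 0.0222
  (17 − 16.471)²/16.471 = 0.0170
  (20 − 19.804)²/19.804 = 0.0019
  (24 − 23.330)²/23.330 = 0.0192
  (21 − 16.196)²/16.196 = 1.4249
  (14 − 19.474)²/19.474 = 1.5387
  (34 − 35.588)²/35.588 = 0.0709
  (13 − 24.706)²/24.706 = 5.5464
  (43 − 29.706)²/29.706 = 5.9493
χ² = 0.0705 + 1.5253 + 2.0070 + 0.0222 + 0.0170 + 0.0019 + 0.0192 + 1.4249 + 1.5387 + 0.0709 + 5.5464 + 5.9493 = 18.19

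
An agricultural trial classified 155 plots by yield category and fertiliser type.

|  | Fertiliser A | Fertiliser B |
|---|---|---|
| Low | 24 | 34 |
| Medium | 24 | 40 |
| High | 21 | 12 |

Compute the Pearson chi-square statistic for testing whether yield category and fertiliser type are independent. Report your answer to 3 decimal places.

Row totals: 58, 64, 33. Column totals: 69, 86. Grand total N = 155.
Expected counts (row total × column total / N):
  Low, Fertiliser A: 58×69/155 = 25.8194
  Low, Fertiliser B: 58×86/155 = 32.1806
  Medium, Fertiliser A: 64×69/155 = 28.4903
  Medium, Fertiliser B: 64×86/155 = 35.5097
  High, Fertiliser A: 33×69/155 = 14.6903
  High, Fertiliser B: 33×86/155 = 18.3097
Contributions (O − E)²/E:
  (24 − 25.8194)²/25.8194 = 0.1282
  (34 − 32.1806)²/32.1806 = 0.1029
  (24 − 28.4903)²/28.4903 = 0.7077
  (40 − 35.5097)²/35.5097 = 0.5678
  (21 − 14.6903)²/14.6903 = 2.7101
  (12 − 18.3097)²/18.3097 = 2.1744
χ² = 0.1282 + 0.1029 + 0.7077 + 0.5678 + 2.7101 + 2.1744 = 6.391

6.391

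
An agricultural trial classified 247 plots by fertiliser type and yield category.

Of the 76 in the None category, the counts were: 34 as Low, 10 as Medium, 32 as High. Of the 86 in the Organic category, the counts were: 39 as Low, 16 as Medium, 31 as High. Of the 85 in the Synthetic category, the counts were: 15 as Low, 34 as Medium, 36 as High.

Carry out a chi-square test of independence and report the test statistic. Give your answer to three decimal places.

Row totals: 76, 86, 85. Column totals: 88, 60, 99. Grand total N = 247.
Expected counts (row total × column total / N):
  None, Low: 76×88/247 = 27.0769
  None, Medium: 76×60/247 = 18.4615
  None, High: 76×99/247 = 30.4615
  Organic, Low: 86×88/247 = 30.6397
  Organic, Medium: 86×60/247 = 20.8907
  Organic, High: 86×99/247 = 34.4696
  Synthetic, Low: 85×88/247 = 30.2834
  Synthetic, Medium: 85×60/247 = 20.6478
  Synthetic, High: 85×99/247 = 34.0688
Contributions (O − E)²/E:
  (34 − 27.0769)²/27.0769 = 1.7701
  (10 − 18.4615)²/18.4615 = 3.8782
  (32 − 30.4615)²/30.4615 = 0.0777
  (39 − 30.6397)²/30.6397 = 2.2812
  (16 − 20.8907)²/20.8907 = 1.1450
  (31 − 34.4696)²/34.4696 = 0.3492
  (15 − 30.2834)²/30.2834 = 7.7132
  (34 − 20.6478)²/20.6478 = 8.6344
  (36 − 34.0688)²/34.0688 = 0.1095
χ² = 1.7701 + 3.8782 + 0.0777 + 2.2812 + 1.1450 + 0.3492 + 7.7132 + 8.6344 + 0.1095 = 25.959

25.959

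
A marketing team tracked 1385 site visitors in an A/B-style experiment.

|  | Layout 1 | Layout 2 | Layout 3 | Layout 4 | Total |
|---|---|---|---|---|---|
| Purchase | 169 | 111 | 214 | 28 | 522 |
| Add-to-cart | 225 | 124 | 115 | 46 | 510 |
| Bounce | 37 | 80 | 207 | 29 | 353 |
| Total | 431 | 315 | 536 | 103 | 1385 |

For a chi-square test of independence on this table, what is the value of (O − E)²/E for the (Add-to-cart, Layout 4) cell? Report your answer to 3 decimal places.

1.718

Row total (Add-to-cart) = 510; column total (Layout 4) = 103; N = 1385.
Expected count E = 510 × 103 / 1385 = 37.9278.
Contribution = (O − E)²/E = (46 − 37.9278)² / 37.9278 = 1.718.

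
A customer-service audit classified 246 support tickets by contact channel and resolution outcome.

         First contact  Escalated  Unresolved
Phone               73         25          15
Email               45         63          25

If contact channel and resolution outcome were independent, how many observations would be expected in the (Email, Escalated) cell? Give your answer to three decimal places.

47.577

Row total (Email) = 133; column total (Escalated) = 88; grand total N = 246.
Expected count = (row total × column total) / N = 133 × 88 / 246 = 47.577.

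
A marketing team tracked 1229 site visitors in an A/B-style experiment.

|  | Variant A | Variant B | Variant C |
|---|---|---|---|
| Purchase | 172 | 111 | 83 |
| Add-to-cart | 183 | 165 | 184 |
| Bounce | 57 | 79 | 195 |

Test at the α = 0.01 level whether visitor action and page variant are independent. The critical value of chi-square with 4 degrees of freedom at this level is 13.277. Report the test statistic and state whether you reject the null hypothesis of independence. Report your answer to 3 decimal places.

Row totals: 366, 532, 331. Column totals: 412, 355, 462. Grand total N = 1229.
Expected counts (row total × column total / N):
  Purchase, Variant A: 366×412/1229 = 122.6949
  Purchase, Variant B: 366×355/1229 = 105.7201
  Purchase, Variant C: 366×462/1229 = 137.5850
  Add-to-cart, Variant A: 532×412/1229 = 178.3434
  Add-to-cart, Variant B: 532×355/1229 = 153.6697
  Add-to-cart, Variant C: 532×462/1229 = 199.9870
  Bounce, Variant A: 331×412/1229 = 110.9618
  Bounce, Variant B: 331×355/1229 = 95.6103
  Bounce, Variant C: 331×462/1229 = 124.4280
Contributions (O − E)²/E:
  (172 − 122.6949)²/122.6949 = 19.8133
  (111 − 105.7201)²/105.7201 = 0.2637
  (83 − 137.5850)²/137.5850 = 21.6559
  (183 − 178.3434)²/178.3434 = 0.1216
  (165 − 153.6697)²/153.6697 = 0.8354
  (184 − 199.9870)²/199.9870 = 1.2780
  (57 − 110.9618)²/110.9618 = 26.2421
  (79 − 95.6103)²/95.6103 = 2.8857
  (195 − 124.4280)²/124.4280 = 40.0264
χ² = 19.8133 + 0.2637 + 21.6559 + 0.1216 + 0.8354 + 1.2780 + 26.2421 + 2.8857 + 40.0264 = 113.122
df = (3−1)(3−1) = 4. Since 113.122 > 13.277, reject the null hypothesis of independence at α = 0.01.

113.122; reject H₀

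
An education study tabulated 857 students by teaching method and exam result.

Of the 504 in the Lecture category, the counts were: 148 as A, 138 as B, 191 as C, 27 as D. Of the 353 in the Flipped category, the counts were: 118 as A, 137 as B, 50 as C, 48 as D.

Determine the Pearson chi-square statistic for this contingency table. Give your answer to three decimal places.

67.243

Row totals: 504, 353. Column totals: 266, 275, 241, 75. Grand total N = 857.
Expected counts (row total × column total / N):
  Lecture, A: 504×266/857 = 156.43407
  Lecture, B: 504×275/857 = 161.72695
  Lecture, C: 504×241/857 = 141.73162
  Lecture, D: 504×75/857 = 44.10735
  Flipped, A: 353×266/857 = 109.56593
  Flipped, B: 353×275/857 = 113.27305
  Flipped, C: 353×241/857 = 99.26838
  Flipped, D: 353×75/857 = 30.89265
Contributions (O − E)²/E:
  (148 − 156.43407)²/156.43407 = 0.4547
  (138 − 161.72695)²/161.72695 = 3.4810
  (191 − 141.73162)²/141.73162 = 17.1265
  (27 − 44.10735)²/44.10735 = 6.6352
  (118 − 109.56593)²/109.56593 = 0.6492
  (137 − 113.27305)²/113.27305 = 4.9700
  (50 − 99.26838)²/99.26838 = 24.4526
  (48 − 30.89265)²/30.89265 = 9.4735
χ² = 0.4547 + 3.4810 + 17.1265 + 6.6352 + 0.6492 + 4.9700 + 24.4526 + 9.4735 = 67.243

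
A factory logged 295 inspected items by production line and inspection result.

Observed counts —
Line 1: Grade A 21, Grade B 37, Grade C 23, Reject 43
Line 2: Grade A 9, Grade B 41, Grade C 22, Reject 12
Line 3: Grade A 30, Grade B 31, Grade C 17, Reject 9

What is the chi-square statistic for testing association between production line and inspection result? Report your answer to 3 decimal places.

Row totals: 124, 84, 87. Column totals: 60, 109, 62, 64. Grand total N = 295.
Expected counts (row total × column total / N):
  Line 1, Grade A: 124×60/295 = 25.22034
  Line 1, Grade B: 124×109/295 = 45.81695
  Line 1, Grade C: 124×62/295 = 26.06102
  Line 1, Reject: 124×64/295 = 26.90169
  Line 2, Grade A: 84×60/295 = 17.08475
  Line 2, Grade B: 84×109/295 = 31.03729
  Line 2, Grade C: 84×62/295 = 17.65424
  Line 2, Reject: 84×64/295 = 18.22373
  Line 3, Grade A: 87×60/295 = 17.69492
  Line 3, Grade B: 87×109/295 = 32.14576
  Line 3, Grade C: 87×62/295 = 18.28475
  Line 3, Reject: 87×64/295 = 18.87458
Contributions (O − E)²/E:
  (21 − 25.22034)²/25.22034 = 0.7062
  (37 − 45.81695)²/45.81695 = 1.6967
  (23 − 26.06102)²/26.06102 = 0.3595
  (43 − 26.90169)²/26.90169 = 9.6334
  (9 − 17.08475)²/17.08475 = 3.8258
  (41 − 31.03729)²/31.03729 = 3.1979
  (22 − 17.65424)²/17.65424 = 1.0698
  (12 − 18.22373)²/18.22373 = 2.1255
  (30 − 17.69492)²/17.69492 = 8.5570
  (31 − 32.14576)²/32.14576 = 0.0408
  (17 − 18.28475)²/18.28475 = 0.0903
  (9 − 18.87458)²/18.87458 = 5.1661
χ² = 0.7062 + 1.6967 + 0.3595 + 9.6334 + 3.8258 + 3.1979 + 1.0698 + 2.1255 + 8.5570 + 0.0408 + 0.0903 + 5.1661 = 36.469

36.469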